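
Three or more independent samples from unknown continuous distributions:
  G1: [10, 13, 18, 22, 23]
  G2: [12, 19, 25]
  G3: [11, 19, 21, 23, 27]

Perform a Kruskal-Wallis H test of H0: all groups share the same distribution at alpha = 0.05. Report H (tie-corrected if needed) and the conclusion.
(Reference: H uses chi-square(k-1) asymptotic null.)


Step 1: Combine all N = 13 observations and assign midranks.
sorted (value, group, rank): (10,G1,1), (11,G3,2), (12,G2,3), (13,G1,4), (18,G1,5), (19,G2,6.5), (19,G3,6.5), (21,G3,8), (22,G1,9), (23,G1,10.5), (23,G3,10.5), (25,G2,12), (27,G3,13)
Step 2: Sum ranks within each group.
R_1 = 29.5 (n_1 = 5)
R_2 = 21.5 (n_2 = 3)
R_3 = 40 (n_3 = 5)
Step 3: H = 12/(N(N+1)) * sum(R_i^2/n_i) - 3(N+1)
     = 12/(13*14) * (29.5^2/5 + 21.5^2/3 + 40^2/5) - 3*14
     = 0.065934 * 648.133 - 42
     = 0.734066.
Step 4: Ties present; correction factor C = 1 - 12/(13^3 - 13) = 0.994505. Corrected H = 0.734066 / 0.994505 = 0.738122.
Step 5: Under H0, H ~ chi^2(2); p-value = 0.691383.
Step 6: alpha = 0.05. fail to reject H0.

H = 0.7381, df = 2, p = 0.691383, fail to reject H0.


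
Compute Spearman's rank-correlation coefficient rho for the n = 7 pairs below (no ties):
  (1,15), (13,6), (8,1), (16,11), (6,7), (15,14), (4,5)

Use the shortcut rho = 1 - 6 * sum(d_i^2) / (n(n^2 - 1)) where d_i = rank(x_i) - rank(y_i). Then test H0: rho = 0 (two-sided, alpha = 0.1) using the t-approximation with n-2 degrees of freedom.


Step 1: Rank x and y separately (midranks; no ties here).
rank(x): 1->1, 13->5, 8->4, 16->7, 6->3, 15->6, 4->2
rank(y): 15->7, 6->3, 1->1, 11->5, 7->4, 14->6, 5->2
Step 2: d_i = R_x(i) - R_y(i); compute d_i^2.
  (1-7)^2=36, (5-3)^2=4, (4-1)^2=9, (7-5)^2=4, (3-4)^2=1, (6-6)^2=0, (2-2)^2=0
sum(d^2) = 54.
Step 3: rho = 1 - 6*54 / (7*(7^2 - 1)) = 1 - 324/336 = 0.035714.
Step 4: Under H0, t = rho * sqrt((n-2)/(1-rho^2)) = 0.0799 ~ t(5).
Step 5: Two-sided p-value from the t-distribution with 5 df = 0.939408.
Step 6: alpha = 0.1. fail to reject H0.

rho = 0.0357, p = 0.939408, fail to reject H0 at alpha = 0.1.


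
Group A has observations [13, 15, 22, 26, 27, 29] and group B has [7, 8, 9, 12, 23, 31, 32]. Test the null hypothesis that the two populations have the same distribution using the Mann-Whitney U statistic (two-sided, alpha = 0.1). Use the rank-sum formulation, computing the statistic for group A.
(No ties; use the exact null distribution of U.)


Step 1: Combine and sort all 13 observations; assign midranks.
sorted (value, group): (7,Y), (8,Y), (9,Y), (12,Y), (13,X), (15,X), (22,X), (23,Y), (26,X), (27,X), (29,X), (31,Y), (32,Y)
ranks: 7->1, 8->2, 9->3, 12->4, 13->5, 15->6, 22->7, 23->8, 26->9, 27->10, 29->11, 31->12, 32->13
Step 2: Rank sum for X: R1 = 5 + 6 + 7 + 9 + 10 + 11 = 48.
Step 3: U_X = R1 - n1(n1+1)/2 = 48 - 6*7/2 = 48 - 21 = 27.
       U_Y = n1*n2 - U_X = 42 - 27 = 15.
Step 4: No ties, so the exact null distribution of U (based on enumerating the C(13,6) = 1716 equally likely rank assignments) gives the two-sided p-value.
Step 5: p-value = 0.445221; compare to alpha = 0.1. fail to reject H0.

U_X = 27, p = 0.445221, fail to reject H0 at alpha = 0.1.


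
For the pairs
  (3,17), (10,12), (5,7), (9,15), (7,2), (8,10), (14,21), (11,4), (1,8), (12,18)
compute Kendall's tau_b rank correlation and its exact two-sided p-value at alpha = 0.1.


Step 1: Enumerate the 45 unordered pairs (i,j) with i<j and classify each by sign(x_j-x_i) * sign(y_j-y_i).
  (1,2):dx=+7,dy=-5->D; (1,3):dx=+2,dy=-10->D; (1,4):dx=+6,dy=-2->D; (1,5):dx=+4,dy=-15->D
  (1,6):dx=+5,dy=-7->D; (1,7):dx=+11,dy=+4->C; (1,8):dx=+8,dy=-13->D; (1,9):dx=-2,dy=-9->C
  (1,10):dx=+9,dy=+1->C; (2,3):dx=-5,dy=-5->C; (2,4):dx=-1,dy=+3->D; (2,5):dx=-3,dy=-10->C
  (2,6):dx=-2,dy=-2->C; (2,7):dx=+4,dy=+9->C; (2,8):dx=+1,dy=-8->D; (2,9):dx=-9,dy=-4->C
  (2,10):dx=+2,dy=+6->C; (3,4):dx=+4,dy=+8->C; (3,5):dx=+2,dy=-5->D; (3,6):dx=+3,dy=+3->C
  (3,7):dx=+9,dy=+14->C; (3,8):dx=+6,dy=-3->D; (3,9):dx=-4,dy=+1->D; (3,10):dx=+7,dy=+11->C
  (4,5):dx=-2,dy=-13->C; (4,6):dx=-1,dy=-5->C; (4,7):dx=+5,dy=+6->C; (4,8):dx=+2,dy=-11->D
  (4,9):dx=-8,dy=-7->C; (4,10):dx=+3,dy=+3->C; (5,6):dx=+1,dy=+8->C; (5,7):dx=+7,dy=+19->C
  (5,8):dx=+4,dy=+2->C; (5,9):dx=-6,dy=+6->D; (5,10):dx=+5,dy=+16->C; (6,7):dx=+6,dy=+11->C
  (6,8):dx=+3,dy=-6->D; (6,9):dx=-7,dy=-2->C; (6,10):dx=+4,dy=+8->C; (7,8):dx=-3,dy=-17->C
  (7,9):dx=-13,dy=-13->C; (7,10):dx=-2,dy=-3->C; (8,9):dx=-10,dy=+4->D; (8,10):dx=+1,dy=+14->C
  (9,10):dx=+11,dy=+10->C
Step 2: C = 30, D = 15, total pairs = 45.
Step 3: tau = (C - D)/(n(n-1)/2) = (30 - 15)/45 = 0.333333.
Step 4: Exact two-sided p-value (enumerate n! = 3628800 permutations of y under H0): p = 0.216373.
Step 5: alpha = 0.1. fail to reject H0.

tau_b = 0.3333 (C=30, D=15), p = 0.216373, fail to reject H0.


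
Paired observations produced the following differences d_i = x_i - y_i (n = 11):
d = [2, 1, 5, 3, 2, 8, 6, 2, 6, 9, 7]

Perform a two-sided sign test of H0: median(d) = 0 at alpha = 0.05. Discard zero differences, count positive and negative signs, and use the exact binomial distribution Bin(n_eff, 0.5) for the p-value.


Step 1: Discard zero differences. Original n = 11; n_eff = number of nonzero differences = 11.
Nonzero differences (with sign): +2, +1, +5, +3, +2, +8, +6, +2, +6, +9, +7
Step 2: Count signs: positive = 11, negative = 0.
Step 3: Under H0: P(positive) = 0.5, so the number of positives S ~ Bin(11, 0.5).
Step 4: Two-sided exact p-value = sum of Bin(11,0.5) probabilities at or below the observed probability = 0.000977.
Step 5: alpha = 0.05. reject H0.

n_eff = 11, pos = 11, neg = 0, p = 0.000977, reject H0.


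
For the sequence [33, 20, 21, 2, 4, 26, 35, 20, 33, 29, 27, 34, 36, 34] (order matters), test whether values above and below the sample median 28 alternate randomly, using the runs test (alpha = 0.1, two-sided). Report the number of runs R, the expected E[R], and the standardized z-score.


Step 1: Compute median = 28; label A = above, B = below.
Labels in order: ABBBBBABAABAAA  (n_A = 7, n_B = 7)
Step 2: Count runs R = 7.
Step 3: Under H0 (random ordering), E[R] = 2*n_A*n_B/(n_A+n_B) + 1 = 2*7*7/14 + 1 = 8.0000.
        Var[R] = 2*n_A*n_B*(2*n_A*n_B - n_A - n_B) / ((n_A+n_B)^2 * (n_A+n_B-1)) = 8232/2548 = 3.2308.
        SD[R] = 1.7974.
Step 4: Continuity-corrected z = (R + 0.5 - E[R]) / SD[R] = (7 + 0.5 - 8.0000) / 1.7974 = -0.2782.
Step 5: Two-sided p-value via normal approximation = 2*(1 - Phi(|z|)) = 0.780879.
Step 6: alpha = 0.1. fail to reject H0.

R = 7, z = -0.2782, p = 0.780879, fail to reject H0.


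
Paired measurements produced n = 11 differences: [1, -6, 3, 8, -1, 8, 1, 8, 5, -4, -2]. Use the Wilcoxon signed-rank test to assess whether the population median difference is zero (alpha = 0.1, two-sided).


Step 1: Drop any zero differences (none here) and take |d_i|.
|d| = [1, 6, 3, 8, 1, 8, 1, 8, 5, 4, 2]
Step 2: Midrank |d_i| (ties get averaged ranks).
ranks: |1|->2, |6|->8, |3|->5, |8|->10, |1|->2, |8|->10, |1|->2, |8|->10, |5|->7, |4|->6, |2|->4
Step 3: Attach original signs; sum ranks with positive sign and with negative sign.
W+ = 2 + 5 + 10 + 10 + 2 + 10 + 7 = 46
W- = 8 + 2 + 6 + 4 = 20
(Check: W+ + W- = 66 should equal n(n+1)/2 = 66.)
Step 4: Test statistic W = min(W+, W-) = 20.
Step 5: Ties in |d|, so use the tie-corrected normal approximation.
        E[W] = n(n+1)/4 = 11*12/4 = 33.
        Tie groups: |d|=1 (t=3), |d|=8 (t=3); sum(t^3 - t) = 48.
        Var[W] = n(n+1)(2n+1)/24 - sum(t^3-t)/48 = 3036/24 - 48/48 = 125.5.
        z = (W - E[W]) / sqrt(Var[W]) = (20 - 33) / 11.2027 = -1.1604.
        Two-sided p = 2*Phi(z) = 0.245871.
Step 6: alpha = 0.1. fail to reject H0.

W+ = 46, W- = 20, W = min = 20, p = 0.245871, fail to reject H0.


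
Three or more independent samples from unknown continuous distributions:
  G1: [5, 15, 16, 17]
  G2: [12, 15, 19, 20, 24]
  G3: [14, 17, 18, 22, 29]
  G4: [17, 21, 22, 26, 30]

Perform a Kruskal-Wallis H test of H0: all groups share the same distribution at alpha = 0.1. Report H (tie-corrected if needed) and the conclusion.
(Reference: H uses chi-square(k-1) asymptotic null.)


Step 1: Combine all N = 19 observations and assign midranks.
sorted (value, group, rank): (5,G1,1), (12,G2,2), (14,G3,3), (15,G1,4.5), (15,G2,4.5), (16,G1,6), (17,G1,8), (17,G3,8), (17,G4,8), (18,G3,10), (19,G2,11), (20,G2,12), (21,G4,13), (22,G3,14.5), (22,G4,14.5), (24,G2,16), (26,G4,17), (29,G3,18), (30,G4,19)
Step 2: Sum ranks within each group.
R_1 = 19.5 (n_1 = 4)
R_2 = 45.5 (n_2 = 5)
R_3 = 53.5 (n_3 = 5)
R_4 = 71.5 (n_4 = 5)
Step 3: H = 12/(N(N+1)) * sum(R_i^2/n_i) - 3(N+1)
     = 12/(19*20) * (19.5^2/4 + 45.5^2/5 + 53.5^2/5 + 71.5^2/5) - 3*20
     = 0.031579 * 2104.01 - 60
     = 6.442500.
Step 4: Ties present; correction factor C = 1 - 36/(19^3 - 19) = 0.994737. Corrected H = 6.442500 / 0.994737 = 6.476587.
Step 5: Under H0, H ~ chi^2(3); p-value = 0.090590.
Step 6: alpha = 0.1. reject H0.

H = 6.4766, df = 3, p = 0.090590, reject H0.


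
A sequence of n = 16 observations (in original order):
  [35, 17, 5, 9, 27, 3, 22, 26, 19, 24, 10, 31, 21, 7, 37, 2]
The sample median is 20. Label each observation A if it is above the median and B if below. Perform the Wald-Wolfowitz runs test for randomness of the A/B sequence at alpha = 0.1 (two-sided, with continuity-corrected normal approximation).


Step 1: Compute median = 20; label A = above, B = below.
Labels in order: ABBBABAABABAABAB  (n_A = 8, n_B = 8)
Step 2: Count runs R = 12.
Step 3: Under H0 (random ordering), E[R] = 2*n_A*n_B/(n_A+n_B) + 1 = 2*8*8/16 + 1 = 9.0000.
        Var[R] = 2*n_A*n_B*(2*n_A*n_B - n_A - n_B) / ((n_A+n_B)^2 * (n_A+n_B-1)) = 14336/3840 = 3.7333.
        SD[R] = 1.9322.
Step 4: Continuity-corrected z = (R - 0.5 - E[R]) / SD[R] = (12 - 0.5 - 9.0000) / 1.9322 = 1.2939.
Step 5: Two-sided p-value via normal approximation = 2*(1 - Phi(|z|)) = 0.195709.
Step 6: alpha = 0.1. fail to reject H0.

R = 12, z = 1.2939, p = 0.195709, fail to reject H0.


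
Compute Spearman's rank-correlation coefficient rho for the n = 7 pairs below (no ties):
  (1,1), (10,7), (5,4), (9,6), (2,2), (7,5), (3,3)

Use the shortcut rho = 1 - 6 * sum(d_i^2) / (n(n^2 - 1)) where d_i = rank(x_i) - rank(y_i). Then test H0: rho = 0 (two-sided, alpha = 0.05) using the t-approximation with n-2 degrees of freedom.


Step 1: Rank x and y separately (midranks; no ties here).
rank(x): 1->1, 10->7, 5->4, 9->6, 2->2, 7->5, 3->3
rank(y): 1->1, 7->7, 4->4, 6->6, 2->2, 5->5, 3->3
Step 2: d_i = R_x(i) - R_y(i); compute d_i^2.
  (1-1)^2=0, (7-7)^2=0, (4-4)^2=0, (6-6)^2=0, (2-2)^2=0, (5-5)^2=0, (3-3)^2=0
sum(d^2) = 0.
Step 3: rho = 1 - 6*0 / (7*(7^2 - 1)) = 1 - 0/336 = 1.000000.
Step 5: Two-sided p-value from the t-distribution with 5 df = 0.000000.
Step 6: alpha = 0.05. reject H0.

rho = 1.0000, p = 0.000000, reject H0 at alpha = 0.05.


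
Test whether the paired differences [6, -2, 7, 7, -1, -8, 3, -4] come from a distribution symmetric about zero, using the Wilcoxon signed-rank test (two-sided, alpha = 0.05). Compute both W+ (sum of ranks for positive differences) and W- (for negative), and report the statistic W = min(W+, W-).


Step 1: Drop any zero differences (none here) and take |d_i|.
|d| = [6, 2, 7, 7, 1, 8, 3, 4]
Step 2: Midrank |d_i| (ties get averaged ranks).
ranks: |6|->5, |2|->2, |7|->6.5, |7|->6.5, |1|->1, |8|->8, |3|->3, |4|->4
Step 3: Attach original signs; sum ranks with positive sign and with negative sign.
W+ = 5 + 6.5 + 6.5 + 3 = 21
W- = 2 + 1 + 8 + 4 = 15
(Check: W+ + W- = 36 should equal n(n+1)/2 = 36.)
Step 4: Test statistic W = min(W+, W-) = 15.
Step 5: Ties in |d|, so use the tie-corrected normal approximation.
        E[W] = n(n+1)/4 = 8*9/4 = 18.
        Tie groups: |d|=7 (t=2); sum(t^3 - t) = 6.
        Var[W] = n(n+1)(2n+1)/24 - sum(t^3-t)/48 = 1224/24 - 6/48 = 50.875.
        z = (W - E[W]) / sqrt(Var[W]) = (15 - 18) / 7.1327 = -0.4206.
        Two-sided p = 2*Phi(z) = 0.674047.
Step 6: alpha = 0.05. fail to reject H0.

W+ = 21, W- = 15, W = min = 15, p = 0.674047, fail to reject H0.


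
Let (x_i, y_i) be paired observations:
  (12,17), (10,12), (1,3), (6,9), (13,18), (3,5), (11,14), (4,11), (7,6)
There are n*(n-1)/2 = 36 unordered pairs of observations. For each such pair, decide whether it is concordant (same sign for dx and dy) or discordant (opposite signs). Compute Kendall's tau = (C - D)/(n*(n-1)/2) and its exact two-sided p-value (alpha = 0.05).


Step 1: Enumerate the 36 unordered pairs (i,j) with i<j and classify each by sign(x_j-x_i) * sign(y_j-y_i).
  (1,2):dx=-2,dy=-5->C; (1,3):dx=-11,dy=-14->C; (1,4):dx=-6,dy=-8->C; (1,5):dx=+1,dy=+1->C
  (1,6):dx=-9,dy=-12->C; (1,7):dx=-1,dy=-3->C; (1,8):dx=-8,dy=-6->C; (1,9):dx=-5,dy=-11->C
  (2,3):dx=-9,dy=-9->C; (2,4):dx=-4,dy=-3->C; (2,5):dx=+3,dy=+6->C; (2,6):dx=-7,dy=-7->C
  (2,7):dx=+1,dy=+2->C; (2,8):dx=-6,dy=-1->C; (2,9):dx=-3,dy=-6->C; (3,4):dx=+5,dy=+6->C
  (3,5):dx=+12,dy=+15->C; (3,6):dx=+2,dy=+2->C; (3,7):dx=+10,dy=+11->C; (3,8):dx=+3,dy=+8->C
  (3,9):dx=+6,dy=+3->C; (4,5):dx=+7,dy=+9->C; (4,6):dx=-3,dy=-4->C; (4,7):dx=+5,dy=+5->C
  (4,8):dx=-2,dy=+2->D; (4,9):dx=+1,dy=-3->D; (5,6):dx=-10,dy=-13->C; (5,7):dx=-2,dy=-4->C
  (5,8):dx=-9,dy=-7->C; (5,9):dx=-6,dy=-12->C; (6,7):dx=+8,dy=+9->C; (6,8):dx=+1,dy=+6->C
  (6,9):dx=+4,dy=+1->C; (7,8):dx=-7,dy=-3->C; (7,9):dx=-4,dy=-8->C; (8,9):dx=+3,dy=-5->D
Step 2: C = 33, D = 3, total pairs = 36.
Step 3: tau = (C - D)/(n(n-1)/2) = (33 - 3)/36 = 0.833333.
Step 4: Exact two-sided p-value (enumerate n! = 362880 permutations of y under H0): p = 0.000854.
Step 5: alpha = 0.05. reject H0.

tau_b = 0.8333 (C=33, D=3), p = 0.000854, reject H0.


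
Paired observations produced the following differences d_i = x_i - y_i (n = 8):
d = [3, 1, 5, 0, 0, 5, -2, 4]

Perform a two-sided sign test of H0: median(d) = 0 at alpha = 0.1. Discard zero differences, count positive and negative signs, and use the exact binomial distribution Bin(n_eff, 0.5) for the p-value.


Step 1: Discard zero differences. Original n = 8; n_eff = number of nonzero differences = 6.
Nonzero differences (with sign): +3, +1, +5, +5, -2, +4
Step 2: Count signs: positive = 5, negative = 1.
Step 3: Under H0: P(positive) = 0.5, so the number of positives S ~ Bin(6, 0.5).
Step 4: Two-sided exact p-value = sum of Bin(6,0.5) probabilities at or below the observed probability = 0.218750.
Step 5: alpha = 0.1. fail to reject H0.

n_eff = 6, pos = 5, neg = 1, p = 0.218750, fail to reject H0.


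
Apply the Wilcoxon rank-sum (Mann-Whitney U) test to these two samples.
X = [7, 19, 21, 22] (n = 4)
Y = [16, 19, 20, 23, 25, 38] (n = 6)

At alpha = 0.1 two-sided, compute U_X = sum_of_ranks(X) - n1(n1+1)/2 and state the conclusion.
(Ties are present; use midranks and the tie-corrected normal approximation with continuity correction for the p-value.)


Step 1: Combine and sort all 10 observations; assign midranks.
sorted (value, group): (7,X), (16,Y), (19,X), (19,Y), (20,Y), (21,X), (22,X), (23,Y), (25,Y), (38,Y)
ranks: 7->1, 16->2, 19->3.5, 19->3.5, 20->5, 21->6, 22->7, 23->8, 25->9, 38->10
Step 2: Rank sum for X: R1 = 1 + 3.5 + 6 + 7 = 17.5.
Step 3: U_X = R1 - n1(n1+1)/2 = 17.5 - 4*5/2 = 17.5 - 10 = 7.5.
       U_Y = n1*n2 - U_X = 24 - 7.5 = 16.5.
Step 4: Ties are present, so use the tie-corrected normal approximation (with continuity correction) for the p-value.
Step 5: p-value = 0.392330; compare to alpha = 0.1. fail to reject H0.

U_X = 7.5, p = 0.392330, fail to reject H0 at alpha = 0.1.


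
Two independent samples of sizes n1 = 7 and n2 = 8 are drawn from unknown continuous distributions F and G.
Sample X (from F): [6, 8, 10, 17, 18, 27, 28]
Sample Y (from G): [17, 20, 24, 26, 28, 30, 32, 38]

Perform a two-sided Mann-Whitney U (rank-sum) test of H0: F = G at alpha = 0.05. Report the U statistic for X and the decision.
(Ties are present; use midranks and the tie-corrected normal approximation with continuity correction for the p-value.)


Step 1: Combine and sort all 15 observations; assign midranks.
sorted (value, group): (6,X), (8,X), (10,X), (17,X), (17,Y), (18,X), (20,Y), (24,Y), (26,Y), (27,X), (28,X), (28,Y), (30,Y), (32,Y), (38,Y)
ranks: 6->1, 8->2, 10->3, 17->4.5, 17->4.5, 18->6, 20->7, 24->8, 26->9, 27->10, 28->11.5, 28->11.5, 30->13, 32->14, 38->15
Step 2: Rank sum for X: R1 = 1 + 2 + 3 + 4.5 + 6 + 10 + 11.5 = 38.
Step 3: U_X = R1 - n1(n1+1)/2 = 38 - 7*8/2 = 38 - 28 = 10.
       U_Y = n1*n2 - U_X = 56 - 10 = 46.
Step 4: Ties are present, so use the tie-corrected normal approximation (with continuity correction) for the p-value.
Step 5: p-value = 0.042473; compare to alpha = 0.05. reject H0.

U_X = 10, p = 0.042473, reject H0 at alpha = 0.05.


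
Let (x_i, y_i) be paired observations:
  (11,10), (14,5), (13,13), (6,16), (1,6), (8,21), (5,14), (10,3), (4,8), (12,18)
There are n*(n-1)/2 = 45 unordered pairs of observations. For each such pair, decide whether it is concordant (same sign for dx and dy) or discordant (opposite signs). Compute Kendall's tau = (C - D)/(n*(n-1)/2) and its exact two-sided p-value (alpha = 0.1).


Step 1: Enumerate the 45 unordered pairs (i,j) with i<j and classify each by sign(x_j-x_i) * sign(y_j-y_i).
  (1,2):dx=+3,dy=-5->D; (1,3):dx=+2,dy=+3->C; (1,4):dx=-5,dy=+6->D; (1,5):dx=-10,dy=-4->C
  (1,6):dx=-3,dy=+11->D; (1,7):dx=-6,dy=+4->D; (1,8):dx=-1,dy=-7->C; (1,9):dx=-7,dy=-2->C
  (1,10):dx=+1,dy=+8->C; (2,3):dx=-1,dy=+8->D; (2,4):dx=-8,dy=+11->D; (2,5):dx=-13,dy=+1->D
  (2,6):dx=-6,dy=+16->D; (2,7):dx=-9,dy=+9->D; (2,8):dx=-4,dy=-2->C; (2,9):dx=-10,dy=+3->D
  (2,10):dx=-2,dy=+13->D; (3,4):dx=-7,dy=+3->D; (3,5):dx=-12,dy=-7->C; (3,6):dx=-5,dy=+8->D
  (3,7):dx=-8,dy=+1->D; (3,8):dx=-3,dy=-10->C; (3,9):dx=-9,dy=-5->C; (3,10):dx=-1,dy=+5->D
  (4,5):dx=-5,dy=-10->C; (4,6):dx=+2,dy=+5->C; (4,7):dx=-1,dy=-2->C; (4,8):dx=+4,dy=-13->D
  (4,9):dx=-2,dy=-8->C; (4,10):dx=+6,dy=+2->C; (5,6):dx=+7,dy=+15->C; (5,7):dx=+4,dy=+8->C
  (5,8):dx=+9,dy=-3->D; (5,9):dx=+3,dy=+2->C; (5,10):dx=+11,dy=+12->C; (6,7):dx=-3,dy=-7->C
  (6,8):dx=+2,dy=-18->D; (6,9):dx=-4,dy=-13->C; (6,10):dx=+4,dy=-3->D; (7,8):dx=+5,dy=-11->D
  (7,9):dx=-1,dy=-6->C; (7,10):dx=+7,dy=+4->C; (8,9):dx=-6,dy=+5->D; (8,10):dx=+2,dy=+15->C
  (9,10):dx=+8,dy=+10->C
Step 2: C = 24, D = 21, total pairs = 45.
Step 3: tau = (C - D)/(n(n-1)/2) = (24 - 21)/45 = 0.066667.
Step 4: Exact two-sided p-value (enumerate n! = 3628800 permutations of y under H0): p = 0.861801.
Step 5: alpha = 0.1. fail to reject H0.

tau_b = 0.0667 (C=24, D=21), p = 0.861801, fail to reject H0.


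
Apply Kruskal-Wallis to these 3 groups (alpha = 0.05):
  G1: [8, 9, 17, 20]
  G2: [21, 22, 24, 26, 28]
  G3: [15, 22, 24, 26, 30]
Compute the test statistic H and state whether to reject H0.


Step 1: Combine all N = 14 observations and assign midranks.
sorted (value, group, rank): (8,G1,1), (9,G1,2), (15,G3,3), (17,G1,4), (20,G1,5), (21,G2,6), (22,G2,7.5), (22,G3,7.5), (24,G2,9.5), (24,G3,9.5), (26,G2,11.5), (26,G3,11.5), (28,G2,13), (30,G3,14)
Step 2: Sum ranks within each group.
R_1 = 12 (n_1 = 4)
R_2 = 47.5 (n_2 = 5)
R_3 = 45.5 (n_3 = 5)
Step 3: H = 12/(N(N+1)) * sum(R_i^2/n_i) - 3(N+1)
     = 12/(14*15) * (12^2/4 + 47.5^2/5 + 45.5^2/5) - 3*15
     = 0.057143 * 901.3 - 45
     = 6.502857.
Step 4: Ties present; correction factor C = 1 - 18/(14^3 - 14) = 0.993407. Corrected H = 6.502857 / 0.993407 = 6.546018.
Step 5: Under H0, H ~ chi^2(2); p-value = 0.037892.
Step 6: alpha = 0.05. reject H0.

H = 6.5460, df = 2, p = 0.037892, reject H0.


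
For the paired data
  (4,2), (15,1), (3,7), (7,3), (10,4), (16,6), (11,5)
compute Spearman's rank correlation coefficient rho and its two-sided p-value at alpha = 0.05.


Step 1: Rank x and y separately (midranks; no ties here).
rank(x): 4->2, 15->6, 3->1, 7->3, 10->4, 16->7, 11->5
rank(y): 2->2, 1->1, 7->7, 3->3, 4->4, 6->6, 5->5
Step 2: d_i = R_x(i) - R_y(i); compute d_i^2.
  (2-2)^2=0, (6-1)^2=25, (1-7)^2=36, (3-3)^2=0, (4-4)^2=0, (7-6)^2=1, (5-5)^2=0
sum(d^2) = 62.
Step 3: rho = 1 - 6*62 / (7*(7^2 - 1)) = 1 - 372/336 = -0.107143.
Step 4: Under H0, t = rho * sqrt((n-2)/(1-rho^2)) = -0.2410 ~ t(5).
Step 5: Two-sided p-value from the t-distribution with 5 df = 0.819151.
Step 6: alpha = 0.05. fail to reject H0.

rho = -0.1071, p = 0.819151, fail to reject H0 at alpha = 0.05.


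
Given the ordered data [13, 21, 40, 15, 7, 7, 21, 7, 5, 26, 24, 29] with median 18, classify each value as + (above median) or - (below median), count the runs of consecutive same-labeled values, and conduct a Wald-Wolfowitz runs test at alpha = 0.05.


Step 1: Compute median = 18; label A = above, B = below.
Labels in order: BAABBBABBAAA  (n_A = 6, n_B = 6)
Step 2: Count runs R = 6.
Step 3: Under H0 (random ordering), E[R] = 2*n_A*n_B/(n_A+n_B) + 1 = 2*6*6/12 + 1 = 7.0000.
        Var[R] = 2*n_A*n_B*(2*n_A*n_B - n_A - n_B) / ((n_A+n_B)^2 * (n_A+n_B-1)) = 4320/1584 = 2.7273.
        SD[R] = 1.6514.
Step 4: Continuity-corrected z = (R + 0.5 - E[R]) / SD[R] = (6 + 0.5 - 7.0000) / 1.6514 = -0.3028.
Step 5: Two-sided p-value via normal approximation = 2*(1 - Phi(|z|)) = 0.762069.
Step 6: alpha = 0.05. fail to reject H0.

R = 6, z = -0.3028, p = 0.762069, fail to reject H0.


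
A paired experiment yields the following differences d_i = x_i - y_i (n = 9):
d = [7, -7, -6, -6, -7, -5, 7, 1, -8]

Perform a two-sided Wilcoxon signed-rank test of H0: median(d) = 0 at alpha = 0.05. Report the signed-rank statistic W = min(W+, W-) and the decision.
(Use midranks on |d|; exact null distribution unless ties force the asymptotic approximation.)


Step 1: Drop any zero differences (none here) and take |d_i|.
|d| = [7, 7, 6, 6, 7, 5, 7, 1, 8]
Step 2: Midrank |d_i| (ties get averaged ranks).
ranks: |7|->6.5, |7|->6.5, |6|->3.5, |6|->3.5, |7|->6.5, |5|->2, |7|->6.5, |1|->1, |8|->9
Step 3: Attach original signs; sum ranks with positive sign and with negative sign.
W+ = 6.5 + 6.5 + 1 = 14
W- = 6.5 + 3.5 + 3.5 + 6.5 + 2 + 9 = 31
(Check: W+ + W- = 45 should equal n(n+1)/2 = 45.)
Step 4: Test statistic W = min(W+, W-) = 14.
Step 5: Ties in |d|, so use the tie-corrected normal approximation.
        E[W] = n(n+1)/4 = 9*10/4 = 22.5.
        Tie groups: |d|=6 (t=2), |d|=7 (t=4); sum(t^3 - t) = 66.
        Var[W] = n(n+1)(2n+1)/24 - sum(t^3-t)/48 = 1710/24 - 66/48 = 69.875.
        z = (W - E[W]) / sqrt(Var[W]) = (14 - 22.5) / 8.3591 = -1.0169.
        Two-sided p = 2*Phi(z) = 0.309224.
Step 6: alpha = 0.05. fail to reject H0.

W+ = 14, W- = 31, W = min = 14, p = 0.309224, fail to reject H0.


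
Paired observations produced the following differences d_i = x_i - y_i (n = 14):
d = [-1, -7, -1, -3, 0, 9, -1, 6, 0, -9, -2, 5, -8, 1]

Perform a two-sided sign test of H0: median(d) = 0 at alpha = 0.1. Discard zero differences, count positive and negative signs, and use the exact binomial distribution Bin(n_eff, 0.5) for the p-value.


Step 1: Discard zero differences. Original n = 14; n_eff = number of nonzero differences = 12.
Nonzero differences (with sign): -1, -7, -1, -3, +9, -1, +6, -9, -2, +5, -8, +1
Step 2: Count signs: positive = 4, negative = 8.
Step 3: Under H0: P(positive) = 0.5, so the number of positives S ~ Bin(12, 0.5).
Step 4: Two-sided exact p-value = sum of Bin(12,0.5) probabilities at or below the observed probability = 0.387695.
Step 5: alpha = 0.1. fail to reject H0.

n_eff = 12, pos = 4, neg = 8, p = 0.387695, fail to reject H0.


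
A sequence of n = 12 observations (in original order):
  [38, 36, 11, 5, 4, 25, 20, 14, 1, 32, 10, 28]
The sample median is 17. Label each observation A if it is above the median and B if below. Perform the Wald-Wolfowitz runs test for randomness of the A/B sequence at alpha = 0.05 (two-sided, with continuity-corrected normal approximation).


Step 1: Compute median = 17; label A = above, B = below.
Labels in order: AABBBAABBABA  (n_A = 6, n_B = 6)
Step 2: Count runs R = 7.
Step 3: Under H0 (random ordering), E[R] = 2*n_A*n_B/(n_A+n_B) + 1 = 2*6*6/12 + 1 = 7.0000.
        Var[R] = 2*n_A*n_B*(2*n_A*n_B - n_A - n_B) / ((n_A+n_B)^2 * (n_A+n_B-1)) = 4320/1584 = 2.7273.
        SD[R] = 1.6514.
Step 4: R = E[R], so z = 0 with no continuity correction.
Step 5: Two-sided p-value via normal approximation = 2*(1 - Phi(|z|)) = 1.000000.
Step 6: alpha = 0.05. fail to reject H0.

R = 7, z = 0.0000, p = 1.000000, fail to reject H0.


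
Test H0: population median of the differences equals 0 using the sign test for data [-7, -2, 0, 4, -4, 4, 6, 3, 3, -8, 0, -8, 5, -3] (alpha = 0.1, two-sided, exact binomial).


Step 1: Discard zero differences. Original n = 14; n_eff = number of nonzero differences = 12.
Nonzero differences (with sign): -7, -2, +4, -4, +4, +6, +3, +3, -8, -8, +5, -3
Step 2: Count signs: positive = 6, negative = 6.
Step 3: Under H0: P(positive) = 0.5, so the number of positives S ~ Bin(12, 0.5).
Step 4: Two-sided exact p-value = sum of Bin(12,0.5) probabilities at or below the observed probability = 1.000000.
Step 5: alpha = 0.1. fail to reject H0.

n_eff = 12, pos = 6, neg = 6, p = 1.000000, fail to reject H0.


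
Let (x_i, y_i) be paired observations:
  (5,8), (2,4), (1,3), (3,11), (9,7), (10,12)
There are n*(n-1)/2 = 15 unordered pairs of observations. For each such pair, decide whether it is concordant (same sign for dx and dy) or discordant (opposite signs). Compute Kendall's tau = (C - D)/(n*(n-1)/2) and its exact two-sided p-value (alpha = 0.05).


Step 1: Enumerate the 15 unordered pairs (i,j) with i<j and classify each by sign(x_j-x_i) * sign(y_j-y_i).
  (1,2):dx=-3,dy=-4->C; (1,3):dx=-4,dy=-5->C; (1,4):dx=-2,dy=+3->D; (1,5):dx=+4,dy=-1->D
  (1,6):dx=+5,dy=+4->C; (2,3):dx=-1,dy=-1->C; (2,4):dx=+1,dy=+7->C; (2,5):dx=+7,dy=+3->C
  (2,6):dx=+8,dy=+8->C; (3,4):dx=+2,dy=+8->C; (3,5):dx=+8,dy=+4->C; (3,6):dx=+9,dy=+9->C
  (4,5):dx=+6,dy=-4->D; (4,6):dx=+7,dy=+1->C; (5,6):dx=+1,dy=+5->C
Step 2: C = 12, D = 3, total pairs = 15.
Step 3: tau = (C - D)/(n(n-1)/2) = (12 - 3)/15 = 0.600000.
Step 4: Exact two-sided p-value (enumerate n! = 720 permutations of y under H0): p = 0.136111.
Step 5: alpha = 0.05. fail to reject H0.

tau_b = 0.6000 (C=12, D=3), p = 0.136111, fail to reject H0.


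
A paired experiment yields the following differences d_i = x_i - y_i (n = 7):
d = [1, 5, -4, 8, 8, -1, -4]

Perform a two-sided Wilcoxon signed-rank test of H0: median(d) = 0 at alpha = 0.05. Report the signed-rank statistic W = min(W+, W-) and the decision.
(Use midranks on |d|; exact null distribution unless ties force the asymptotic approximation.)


Step 1: Drop any zero differences (none here) and take |d_i|.
|d| = [1, 5, 4, 8, 8, 1, 4]
Step 2: Midrank |d_i| (ties get averaged ranks).
ranks: |1|->1.5, |5|->5, |4|->3.5, |8|->6.5, |8|->6.5, |1|->1.5, |4|->3.5
Step 3: Attach original signs; sum ranks with positive sign and with negative sign.
W+ = 1.5 + 5 + 6.5 + 6.5 = 19.5
W- = 3.5 + 1.5 + 3.5 = 8.5
(Check: W+ + W- = 28 should equal n(n+1)/2 = 28.)
Step 4: Test statistic W = min(W+, W-) = 8.5.
Step 5: Ties in |d|, so use the tie-corrected normal approximation.
        E[W] = n(n+1)/4 = 7*8/4 = 14.
        Tie groups: |d|=1 (t=2), |d|=4 (t=2), |d|=8 (t=2); sum(t^3 - t) = 18.
        Var[W] = n(n+1)(2n+1)/24 - sum(t^3-t)/48 = 840/24 - 18/48 = 34.625.
        z = (W - E[W]) / sqrt(Var[W]) = (8.5 - 14) / 5.8843 = -0.9347.
        Two-sided p = 2*Phi(z) = 0.349948.
Step 6: alpha = 0.05. fail to reject H0.

W+ = 19.5, W- = 8.5, W = min = 8.5, p = 0.349948, fail to reject H0.


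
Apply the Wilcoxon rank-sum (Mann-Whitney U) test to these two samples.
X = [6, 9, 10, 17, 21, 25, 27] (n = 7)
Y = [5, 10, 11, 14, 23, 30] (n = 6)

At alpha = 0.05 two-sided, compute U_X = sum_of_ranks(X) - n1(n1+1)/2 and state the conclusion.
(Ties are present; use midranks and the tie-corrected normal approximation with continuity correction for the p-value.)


Step 1: Combine and sort all 13 observations; assign midranks.
sorted (value, group): (5,Y), (6,X), (9,X), (10,X), (10,Y), (11,Y), (14,Y), (17,X), (21,X), (23,Y), (25,X), (27,X), (30,Y)
ranks: 5->1, 6->2, 9->3, 10->4.5, 10->4.5, 11->6, 14->7, 17->8, 21->9, 23->10, 25->11, 27->12, 30->13
Step 2: Rank sum for X: R1 = 2 + 3 + 4.5 + 8 + 9 + 11 + 12 = 49.5.
Step 3: U_X = R1 - n1(n1+1)/2 = 49.5 - 7*8/2 = 49.5 - 28 = 21.5.
       U_Y = n1*n2 - U_X = 42 - 21.5 = 20.5.
Step 4: Ties are present, so use the tie-corrected normal approximation (with continuity correction) for the p-value.
Step 5: p-value = 1.000000; compare to alpha = 0.05. fail to reject H0.

U_X = 21.5, p = 1.000000, fail to reject H0 at alpha = 0.05.


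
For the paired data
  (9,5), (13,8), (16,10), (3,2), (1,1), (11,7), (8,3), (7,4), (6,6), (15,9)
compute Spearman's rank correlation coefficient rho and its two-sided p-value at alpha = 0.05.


Step 1: Rank x and y separately (midranks; no ties here).
rank(x): 9->6, 13->8, 16->10, 3->2, 1->1, 11->7, 8->5, 7->4, 6->3, 15->9
rank(y): 5->5, 8->8, 10->10, 2->2, 1->1, 7->7, 3->3, 4->4, 6->6, 9->9
Step 2: d_i = R_x(i) - R_y(i); compute d_i^2.
  (6-5)^2=1, (8-8)^2=0, (10-10)^2=0, (2-2)^2=0, (1-1)^2=0, (7-7)^2=0, (5-3)^2=4, (4-4)^2=0, (3-6)^2=9, (9-9)^2=0
sum(d^2) = 14.
Step 3: rho = 1 - 6*14 / (10*(10^2 - 1)) = 1 - 84/990 = 0.915152.
Step 4: Under H0, t = rho * sqrt((n-2)/(1-rho^2)) = 6.4212 ~ t(8).
Step 5: Two-sided p-value from the t-distribution with 8 df = 0.000204.
Step 6: alpha = 0.05. reject H0.

rho = 0.9152, p = 0.000204, reject H0 at alpha = 0.05.


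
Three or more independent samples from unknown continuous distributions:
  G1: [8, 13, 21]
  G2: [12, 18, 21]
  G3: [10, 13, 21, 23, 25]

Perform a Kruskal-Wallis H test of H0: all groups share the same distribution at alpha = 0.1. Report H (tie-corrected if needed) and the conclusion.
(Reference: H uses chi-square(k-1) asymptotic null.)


Step 1: Combine all N = 11 observations and assign midranks.
sorted (value, group, rank): (8,G1,1), (10,G3,2), (12,G2,3), (13,G1,4.5), (13,G3,4.5), (18,G2,6), (21,G1,8), (21,G2,8), (21,G3,8), (23,G3,10), (25,G3,11)
Step 2: Sum ranks within each group.
R_1 = 13.5 (n_1 = 3)
R_2 = 17 (n_2 = 3)
R_3 = 35.5 (n_3 = 5)
Step 3: H = 12/(N(N+1)) * sum(R_i^2/n_i) - 3(N+1)
     = 12/(11*12) * (13.5^2/3 + 17^2/3 + 35.5^2/5) - 3*12
     = 0.090909 * 409.133 - 36
     = 1.193939.
Step 4: Ties present; correction factor C = 1 - 30/(11^3 - 11) = 0.977273. Corrected H = 1.193939 / 0.977273 = 1.221705.
Step 5: Under H0, H ~ chi^2(2); p-value = 0.542888.
Step 6: alpha = 0.1. fail to reject H0.

H = 1.2217, df = 2, p = 0.542888, fail to reject H0.


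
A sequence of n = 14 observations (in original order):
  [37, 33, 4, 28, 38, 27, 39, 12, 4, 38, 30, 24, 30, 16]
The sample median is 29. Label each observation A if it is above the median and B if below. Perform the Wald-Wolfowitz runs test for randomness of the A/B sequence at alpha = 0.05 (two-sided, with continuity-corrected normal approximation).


Step 1: Compute median = 29; label A = above, B = below.
Labels in order: AABBABABBAABAB  (n_A = 7, n_B = 7)
Step 2: Count runs R = 10.
Step 3: Under H0 (random ordering), E[R] = 2*n_A*n_B/(n_A+n_B) + 1 = 2*7*7/14 + 1 = 8.0000.
        Var[R] = 2*n_A*n_B*(2*n_A*n_B - n_A - n_B) / ((n_A+n_B)^2 * (n_A+n_B-1)) = 8232/2548 = 3.2308.
        SD[R] = 1.7974.
Step 4: Continuity-corrected z = (R - 0.5 - E[R]) / SD[R] = (10 - 0.5 - 8.0000) / 1.7974 = 0.8345.
Step 5: Two-sided p-value via normal approximation = 2*(1 - Phi(|z|)) = 0.403986.
Step 6: alpha = 0.05. fail to reject H0.

R = 10, z = 0.8345, p = 0.403986, fail to reject H0.


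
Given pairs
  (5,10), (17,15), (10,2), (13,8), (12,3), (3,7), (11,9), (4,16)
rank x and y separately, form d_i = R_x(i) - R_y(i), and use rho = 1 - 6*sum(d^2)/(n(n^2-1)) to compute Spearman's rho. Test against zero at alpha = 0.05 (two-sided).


Step 1: Rank x and y separately (midranks; no ties here).
rank(x): 5->3, 17->8, 10->4, 13->7, 12->6, 3->1, 11->5, 4->2
rank(y): 10->6, 15->7, 2->1, 8->4, 3->2, 7->3, 9->5, 16->8
Step 2: d_i = R_x(i) - R_y(i); compute d_i^2.
  (3-6)^2=9, (8-7)^2=1, (4-1)^2=9, (7-4)^2=9, (6-2)^2=16, (1-3)^2=4, (5-5)^2=0, (2-8)^2=36
sum(d^2) = 84.
Step 3: rho = 1 - 6*84 / (8*(8^2 - 1)) = 1 - 504/504 = 0.000000.
Step 4: Under H0, t = rho * sqrt((n-2)/(1-rho^2)) = 0.0000 ~ t(6).
Step 5: Two-sided p-value from the t-distribution with 6 df = 1.000000.
Step 6: alpha = 0.05. fail to reject H0.

rho = 0.0000, p = 1.000000, fail to reject H0 at alpha = 0.05.


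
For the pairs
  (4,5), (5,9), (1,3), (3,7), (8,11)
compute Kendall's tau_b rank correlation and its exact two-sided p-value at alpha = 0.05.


Step 1: Enumerate the 10 unordered pairs (i,j) with i<j and classify each by sign(x_j-x_i) * sign(y_j-y_i).
  (1,2):dx=+1,dy=+4->C; (1,3):dx=-3,dy=-2->C; (1,4):dx=-1,dy=+2->D; (1,5):dx=+4,dy=+6->C
  (2,3):dx=-4,dy=-6->C; (2,4):dx=-2,dy=-2->C; (2,5):dx=+3,dy=+2->C; (3,4):dx=+2,dy=+4->C
  (3,5):dx=+7,dy=+8->C; (4,5):dx=+5,dy=+4->C
Step 2: C = 9, D = 1, total pairs = 10.
Step 3: tau = (C - D)/(n(n-1)/2) = (9 - 1)/10 = 0.800000.
Step 4: Exact two-sided p-value (enumerate n! = 120 permutations of y under H0): p = 0.083333.
Step 5: alpha = 0.05. fail to reject H0.

tau_b = 0.8000 (C=9, D=1), p = 0.083333, fail to reject H0.


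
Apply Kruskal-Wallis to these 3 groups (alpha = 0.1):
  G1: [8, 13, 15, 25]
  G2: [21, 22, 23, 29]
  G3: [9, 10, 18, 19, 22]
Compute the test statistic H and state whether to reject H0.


Step 1: Combine all N = 13 observations and assign midranks.
sorted (value, group, rank): (8,G1,1), (9,G3,2), (10,G3,3), (13,G1,4), (15,G1,5), (18,G3,6), (19,G3,7), (21,G2,8), (22,G2,9.5), (22,G3,9.5), (23,G2,11), (25,G1,12), (29,G2,13)
Step 2: Sum ranks within each group.
R_1 = 22 (n_1 = 4)
R_2 = 41.5 (n_2 = 4)
R_3 = 27.5 (n_3 = 5)
Step 3: H = 12/(N(N+1)) * sum(R_i^2/n_i) - 3(N+1)
     = 12/(13*14) * (22^2/4 + 41.5^2/4 + 27.5^2/5) - 3*14
     = 0.065934 * 702.812 - 42
     = 4.339286.
Step 4: Ties present; correction factor C = 1 - 6/(13^3 - 13) = 0.997253. Corrected H = 4.339286 / 0.997253 = 4.351240.
Step 5: Under H0, H ~ chi^2(2); p-value = 0.113538.
Step 6: alpha = 0.1. fail to reject H0.

H = 4.3512, df = 2, p = 0.113538, fail to reject H0.


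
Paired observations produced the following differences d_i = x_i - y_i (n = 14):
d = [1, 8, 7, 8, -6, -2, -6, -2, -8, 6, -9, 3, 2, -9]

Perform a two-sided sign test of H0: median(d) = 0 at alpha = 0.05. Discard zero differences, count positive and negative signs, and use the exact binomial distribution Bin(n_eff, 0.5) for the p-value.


Step 1: Discard zero differences. Original n = 14; n_eff = number of nonzero differences = 14.
Nonzero differences (with sign): +1, +8, +7, +8, -6, -2, -6, -2, -8, +6, -9, +3, +2, -9
Step 2: Count signs: positive = 7, negative = 7.
Step 3: Under H0: P(positive) = 0.5, so the number of positives S ~ Bin(14, 0.5).
Step 4: Two-sided exact p-value = sum of Bin(14,0.5) probabilities at or below the observed probability = 1.000000.
Step 5: alpha = 0.05. fail to reject H0.

n_eff = 14, pos = 7, neg = 7, p = 1.000000, fail to reject H0.


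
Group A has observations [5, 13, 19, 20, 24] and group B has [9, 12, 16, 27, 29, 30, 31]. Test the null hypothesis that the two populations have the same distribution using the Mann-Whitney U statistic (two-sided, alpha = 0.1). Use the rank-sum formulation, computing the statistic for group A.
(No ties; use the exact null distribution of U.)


Step 1: Combine and sort all 12 observations; assign midranks.
sorted (value, group): (5,X), (9,Y), (12,Y), (13,X), (16,Y), (19,X), (20,X), (24,X), (27,Y), (29,Y), (30,Y), (31,Y)
ranks: 5->1, 9->2, 12->3, 13->4, 16->5, 19->6, 20->7, 24->8, 27->9, 29->10, 30->11, 31->12
Step 2: Rank sum for X: R1 = 1 + 4 + 6 + 7 + 8 = 26.
Step 3: U_X = R1 - n1(n1+1)/2 = 26 - 5*6/2 = 26 - 15 = 11.
       U_Y = n1*n2 - U_X = 35 - 11 = 24.
Step 4: No ties, so the exact null distribution of U (based on enumerating the C(12,5) = 792 equally likely rank assignments) gives the two-sided p-value.
Step 5: p-value = 0.343434; compare to alpha = 0.1. fail to reject H0.

U_X = 11, p = 0.343434, fail to reject H0 at alpha = 0.1.


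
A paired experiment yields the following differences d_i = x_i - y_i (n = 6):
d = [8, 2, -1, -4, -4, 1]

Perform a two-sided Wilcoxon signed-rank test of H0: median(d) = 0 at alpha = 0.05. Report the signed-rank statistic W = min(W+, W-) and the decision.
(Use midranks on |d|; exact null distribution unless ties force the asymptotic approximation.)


Step 1: Drop any zero differences (none here) and take |d_i|.
|d| = [8, 2, 1, 4, 4, 1]
Step 2: Midrank |d_i| (ties get averaged ranks).
ranks: |8|->6, |2|->3, |1|->1.5, |4|->4.5, |4|->4.5, |1|->1.5
Step 3: Attach original signs; sum ranks with positive sign and with negative sign.
W+ = 6 + 3 + 1.5 = 10.5
W- = 1.5 + 4.5 + 4.5 = 10.5
(Check: W+ + W- = 21 should equal n(n+1)/2 = 21.)
Step 4: Test statistic W = min(W+, W-) = 10.5.
Step 5: Ties in |d|, so use the tie-corrected normal approximation.
        E[W] = n(n+1)/4 = 6*7/4 = 10.5.
        Tie groups: |d|=1 (t=2), |d|=4 (t=2); sum(t^3 - t) = 12.
        Var[W] = n(n+1)(2n+1)/24 - sum(t^3-t)/48 = 546/24 - 12/48 = 22.5.
        z = (W - E[W]) / sqrt(Var[W]) = (10.5 - 10.5) / 4.7434 = 0.0000.
        Two-sided p = 2*Phi(z) = 1.000000.
Step 6: alpha = 0.05. fail to reject H0.

W+ = 10.5, W- = 10.5, W = min = 10.5, p = 1.000000, fail to reject H0.


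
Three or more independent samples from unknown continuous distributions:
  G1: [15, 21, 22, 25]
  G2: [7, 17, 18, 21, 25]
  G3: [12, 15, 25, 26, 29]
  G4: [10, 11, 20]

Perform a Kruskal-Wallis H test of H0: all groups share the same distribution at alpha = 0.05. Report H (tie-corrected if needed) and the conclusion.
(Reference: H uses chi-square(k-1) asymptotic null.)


Step 1: Combine all N = 17 observations and assign midranks.
sorted (value, group, rank): (7,G2,1), (10,G4,2), (11,G4,3), (12,G3,4), (15,G1,5.5), (15,G3,5.5), (17,G2,7), (18,G2,8), (20,G4,9), (21,G1,10.5), (21,G2,10.5), (22,G1,12), (25,G1,14), (25,G2,14), (25,G3,14), (26,G3,16), (29,G3,17)
Step 2: Sum ranks within each group.
R_1 = 42 (n_1 = 4)
R_2 = 40.5 (n_2 = 5)
R_3 = 56.5 (n_3 = 5)
R_4 = 14 (n_4 = 3)
Step 3: H = 12/(N(N+1)) * sum(R_i^2/n_i) - 3(N+1)
     = 12/(17*18) * (42^2/4 + 40.5^2/5 + 56.5^2/5 + 14^2/3) - 3*18
     = 0.039216 * 1472.83 - 54
     = 3.758170.
Step 4: Ties present; correction factor C = 1 - 36/(17^3 - 17) = 0.992647. Corrected H = 3.758170 / 0.992647 = 3.786008.
Step 5: Under H0, H ~ chi^2(3); p-value = 0.285518.
Step 6: alpha = 0.05. fail to reject H0.

H = 3.7860, df = 3, p = 0.285518, fail to reject H0.


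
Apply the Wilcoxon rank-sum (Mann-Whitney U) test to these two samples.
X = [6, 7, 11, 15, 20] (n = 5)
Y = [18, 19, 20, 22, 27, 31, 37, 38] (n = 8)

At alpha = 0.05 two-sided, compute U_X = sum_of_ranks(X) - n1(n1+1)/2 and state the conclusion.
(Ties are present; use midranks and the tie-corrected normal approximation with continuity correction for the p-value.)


Step 1: Combine and sort all 13 observations; assign midranks.
sorted (value, group): (6,X), (7,X), (11,X), (15,X), (18,Y), (19,Y), (20,X), (20,Y), (22,Y), (27,Y), (31,Y), (37,Y), (38,Y)
ranks: 6->1, 7->2, 11->3, 15->4, 18->5, 19->6, 20->7.5, 20->7.5, 22->9, 27->10, 31->11, 37->12, 38->13
Step 2: Rank sum for X: R1 = 1 + 2 + 3 + 4 + 7.5 = 17.5.
Step 3: U_X = R1 - n1(n1+1)/2 = 17.5 - 5*6/2 = 17.5 - 15 = 2.5.
       U_Y = n1*n2 - U_X = 40 - 2.5 = 37.5.
Step 4: Ties are present, so use the tie-corrected normal approximation (with continuity correction) for the p-value.
Step 5: p-value = 0.012704; compare to alpha = 0.05. reject H0.

U_X = 2.5, p = 0.012704, reject H0 at alpha = 0.05.


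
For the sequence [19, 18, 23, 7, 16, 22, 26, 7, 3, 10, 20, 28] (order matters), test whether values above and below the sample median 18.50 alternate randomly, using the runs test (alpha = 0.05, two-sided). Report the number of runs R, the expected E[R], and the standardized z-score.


Step 1: Compute median = 18.50; label A = above, B = below.
Labels in order: ABABBAABBBAA  (n_A = 6, n_B = 6)
Step 2: Count runs R = 7.
Step 3: Under H0 (random ordering), E[R] = 2*n_A*n_B/(n_A+n_B) + 1 = 2*6*6/12 + 1 = 7.0000.
        Var[R] = 2*n_A*n_B*(2*n_A*n_B - n_A - n_B) / ((n_A+n_B)^2 * (n_A+n_B-1)) = 4320/1584 = 2.7273.
        SD[R] = 1.6514.
Step 4: R = E[R], so z = 0 with no continuity correction.
Step 5: Two-sided p-value via normal approximation = 2*(1 - Phi(|z|)) = 1.000000.
Step 6: alpha = 0.05. fail to reject H0.

R = 7, z = 0.0000, p = 1.000000, fail to reject H0.


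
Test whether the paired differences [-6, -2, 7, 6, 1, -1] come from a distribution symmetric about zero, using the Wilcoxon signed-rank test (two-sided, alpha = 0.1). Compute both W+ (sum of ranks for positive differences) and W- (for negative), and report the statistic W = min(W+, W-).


Step 1: Drop any zero differences (none here) and take |d_i|.
|d| = [6, 2, 7, 6, 1, 1]
Step 2: Midrank |d_i| (ties get averaged ranks).
ranks: |6|->4.5, |2|->3, |7|->6, |6|->4.5, |1|->1.5, |1|->1.5
Step 3: Attach original signs; sum ranks with positive sign and with negative sign.
W+ = 6 + 4.5 + 1.5 = 12
W- = 4.5 + 3 + 1.5 = 9
(Check: W+ + W- = 21 should equal n(n+1)/2 = 21.)
Step 4: Test statistic W = min(W+, W-) = 9.
Step 5: Ties in |d|, so use the tie-corrected normal approximation.
        E[W] = n(n+1)/4 = 6*7/4 = 10.5.
        Tie groups: |d|=1 (t=2), |d|=6 (t=2); sum(t^3 - t) = 12.
        Var[W] = n(n+1)(2n+1)/24 - sum(t^3-t)/48 = 546/24 - 12/48 = 22.5.
        z = (W - E[W]) / sqrt(Var[W]) = (9 - 10.5) / 4.7434 = -0.3162.
        Two-sided p = 2*Phi(z) = 0.751830.
Step 6: alpha = 0.1. fail to reject H0.

W+ = 12, W- = 9, W = min = 9, p = 0.751830, fail to reject H0.
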